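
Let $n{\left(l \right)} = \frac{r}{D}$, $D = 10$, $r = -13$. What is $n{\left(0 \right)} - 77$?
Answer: $- \frac{783}{10} \approx -78.3$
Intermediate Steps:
$n{\left(l \right)} = - \frac{13}{10}$
$n{\left(0 \right)} - 77 = - \frac{13}{10} - 77 = - \frac{783}{10}$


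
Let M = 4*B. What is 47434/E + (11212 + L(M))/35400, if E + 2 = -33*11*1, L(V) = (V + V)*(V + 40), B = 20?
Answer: -83403161/646050 ≈ -129.10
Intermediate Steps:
M = 80 (M = 4*20 = 80)
L(V) = 2*V*(40 + V) (L(V) = (2*V)*(40 + V) = 2*V*(40 + V))
E = -365 (E = -2 - 33*11*1 = -2 - 363*1 = -2 - 363 = -365)
47434/E + (11212 + L(M))/35400 = 47434/(-365) + (11212 + 2*80*(40 + 80))/35400 = 47434*(-1/365) + (11212 + 2*80*120)*(1/35400) = -47434/365 + (11212 + 19200)*(1/35400) = -47434/365 + 30412*(1/35400) = -47434/365 + 7603/8850 = -83403161/646050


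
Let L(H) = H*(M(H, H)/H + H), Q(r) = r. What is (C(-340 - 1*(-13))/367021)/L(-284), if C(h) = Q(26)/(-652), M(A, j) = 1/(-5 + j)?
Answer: -3757/2788964706691218 ≈ -1.3471e-12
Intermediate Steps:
C(h) = -13/326 (C(h) = 26/(-652) = 26*(-1/652) = -13/326)
L(H) = H*(H + 1/(H*(-5 + H))) (L(H) = H*(1/((-5 + H)*H) + H) = H*(1/(H*(-5 + H)) + H) = H*(H + 1/(H*(-5 + H))))
(C(-340 - 1*(-13))/367021)/L(-284) = (-13/326/367021)/(((1 + (-284)²*(-5 - 284))/(-5 - 284))) = (-13/326*1/367021)/(((1 + 80656*(-289))/(-289))) = -13*(-289/(1 - 23309584))/119648846 = -13/(119648846*((-1/289*(-23309583)))) = -13/(119648846*23309583/289) = -13/119648846*289/23309583 = -3757/2788964706691218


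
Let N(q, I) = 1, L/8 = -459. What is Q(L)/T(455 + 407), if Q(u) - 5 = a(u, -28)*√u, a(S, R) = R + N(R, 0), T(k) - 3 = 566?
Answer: 5/569 - 162*I*√102/569 ≈ 0.0087873 - 2.8754*I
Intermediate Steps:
T(k) = 569 (T(k) = 3 + 566 = 569)
L = -3672 (L = 8*(-459) = -3672)
a(S, R) = 1 + R (a(S, R) = R + 1 = 1 + R)
Q(u) = 5 - 27*√u (Q(u) = 5 + (1 - 28)*√u = 5 - 27*√u)
Q(L)/T(455 + 407) = (5 - 162*I*√102)/569 = (5 - 162*I*√102)*(1/569) = 5/569 - 162*I*√102/569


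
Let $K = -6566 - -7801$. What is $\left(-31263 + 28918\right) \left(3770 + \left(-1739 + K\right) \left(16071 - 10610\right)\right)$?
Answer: $6445406030$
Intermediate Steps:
$K = 1235$ ($K = -6566 + 7801 = 1235$)
$\left(-31263 + 28918\right) \left(3770 + \left(-1739 + K\right) \left(16071 - 10610\right)\right) = \left(-31263 + 28918\right) \left(3770 + \left(-1739 + 1235\right) \left(16071 - 10610\right)\right) = - 2345 \left(3770 - 2752344\right) = \left(-2345\right) \left(-2748574\right) = 6445406030$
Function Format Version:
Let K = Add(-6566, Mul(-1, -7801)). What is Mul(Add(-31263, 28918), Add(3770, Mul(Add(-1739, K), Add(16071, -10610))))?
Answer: 6445406030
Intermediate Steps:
K = 1235 (K = Add(-6566, 7801) = 1235)
Mul(Add(-31263, 28918), Add(3770, Mul(Add(-1739, K), Add(16071, -10610)))) = Mul(Add(-31263, 28918), Add(3770, Mul(Add(-1739, 1235), Add(16071, -10610)))) = Mul(-2345, Add(3770, Mul(-504, 5461))) = Mul(-2345, Add(3770, -2752344)) = Mul(-2345, -2748574) = 6445406030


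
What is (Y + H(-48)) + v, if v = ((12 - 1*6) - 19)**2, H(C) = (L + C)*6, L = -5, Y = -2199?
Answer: -2348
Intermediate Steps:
H(C) = -30 + 6*C (H(C) = (-5 + C)*6 = -30 + 6*C)
v = 169 (v = ((12 - 6) - 19)**2 = (6 - 19)**2 = (-13)**2 = 169)
(Y + H(-48)) + v = (-2199 + (-30 + 6*(-48))) + 169 = (-2199 + (-30 - 288)) + 169 = (-2199 - 318) + 169 = -2517 + 169 = -2348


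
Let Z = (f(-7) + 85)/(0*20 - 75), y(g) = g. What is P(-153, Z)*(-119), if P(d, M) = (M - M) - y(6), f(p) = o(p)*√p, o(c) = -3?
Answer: 714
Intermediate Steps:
f(p) = -3*√p
Z = -17/15 + I*√7/25 (Z = (-3*I*√7 + 85)/(0*20 - 75) = (-3*I*√7 + 85)/(0 - 75) = (-3*I*√7 + 85)/(-75) = (85 - 3*I*√7)*(-1/75) = -17/15 + I*√7/25 ≈ -1.1333 + 0.10583*I)
P(d, M) = -6 (P(d, M) = (M - M) - 1*6 = 0 - 6 = -6)
P(-153, Z)*(-119) = -6*(-119) = 714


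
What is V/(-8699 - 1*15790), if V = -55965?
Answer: 18655/8163 ≈ 2.2853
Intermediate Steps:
V/(-8699 - 1*15790) = -55965/(-8699 - 1*15790) = -55965/(-8699 - 15790) = -55965/(-24489) = -55965*(-1/24489) = 18655/8163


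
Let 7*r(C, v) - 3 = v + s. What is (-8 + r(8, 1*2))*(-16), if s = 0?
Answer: 816/7 ≈ 116.57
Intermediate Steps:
r(C, v) = 3/7 + v/7 (r(C, v) = 3/7 + (v + 0)/7 = 3/7 + v/7)
(-8 + r(8, 1*2))*(-16) = (-8 + (3/7 + (1*2)/7))*(-16) = (-8 + (3/7 + (1/7)*2))*(-16) = (-8 + (3/7 + 2/7))*(-16) = (-8 + 5/7)*(-16) = -51/7*(-16) = 816/7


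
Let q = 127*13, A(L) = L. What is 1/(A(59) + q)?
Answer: 1/1710 ≈ 0.00058480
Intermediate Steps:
q = 1651
1/(A(59) + q) = 1/(59 + 1651) = 1/1710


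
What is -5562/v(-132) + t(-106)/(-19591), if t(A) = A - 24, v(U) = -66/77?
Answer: 9778933/1507 ≈ 6489.0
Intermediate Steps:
v(U) = -6/7 (v(U) = -66*1/77 = -6/7)
t(A) = -24 + A
-5562/v(-132) + t(-106)/(-19591) = -5562/(-6/7) + (-24 - 106)/(-19591) = -5562*(-7/6) - 130*(-1/19591) = 6489 + 10/1507 = 9778933/1507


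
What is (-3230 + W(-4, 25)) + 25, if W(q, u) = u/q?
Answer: -12845/4 ≈ -3211.3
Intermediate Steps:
(-3230 + W(-4, 25)) + 25 = (-3230 + 25/(-4)) + 25 = (-3230 + 25*(-¼)) + 25 = (-3230 - 25/4) + 25 = -12945/4 + 25 = -12845/4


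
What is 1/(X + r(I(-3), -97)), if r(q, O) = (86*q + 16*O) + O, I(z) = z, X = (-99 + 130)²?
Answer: -1/946 ≈ -0.0010571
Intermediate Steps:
X = 961 (X = 31² = 961)
r(q, O) = 17*O + 86*q (r(q, O) = (16*O + 86*q) + O = 17*O + 86*q)
1/(X + r(I(-3), -97)) = 1/(961 + (17*(-97) + 86*(-3))) = 1/(961 + (-1649 - 258)) = 1/(961 - 1907) = 1/(-946) = -1/946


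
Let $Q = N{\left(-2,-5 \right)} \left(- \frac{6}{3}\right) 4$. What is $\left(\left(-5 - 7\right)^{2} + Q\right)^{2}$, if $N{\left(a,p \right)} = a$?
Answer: $25600$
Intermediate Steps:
$Q = 16$ ($Q = - 2 \left(- \frac{6}{3}\right) 4 = - 2 \left(\left(-6\right) \frac{1}{3}\right) 4 = \left(-2\right) \left(-2\right) 4 = 4 \cdot 4 = 16$)
$\left(\left(-5 - 7\right)^{2} + Q\right)^{2} = \left(\left(-5 - 7\right)^{2} + 16\right)^{2} = \left(\left(-12\right)^{2} + 16\right)^{2} = \left(144 + 16\right)^{2} = 160^{2} = 25600$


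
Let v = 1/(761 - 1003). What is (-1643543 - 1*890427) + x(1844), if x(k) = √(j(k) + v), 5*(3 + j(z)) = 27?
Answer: -2533970 + √28990/110 ≈ -2.5340e+6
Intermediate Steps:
v = -1/242 (v = 1/(-242) = -1/242 ≈ -0.0041322)
j(z) = 12/5 (j(z) = -3 + (⅕)*27 = -3 + 27/5 = 12/5)
x(k) = √28990/110 (x(k) = √(12/5 - 1/242) = √(2899/1210) = √28990/110)
(-1643543 - 1*890427) + x(1844) = (-1643543 - 1*890427) + √28990/110 = (-1643543 - 890427) + √28990/110 = -2533970 + √28990/110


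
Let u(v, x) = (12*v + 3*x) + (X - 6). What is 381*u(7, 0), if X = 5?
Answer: 31623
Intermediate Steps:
u(v, x) = -1 + 3*x + 12*v (u(v, x) = (12*v + 3*x) + (5 - 6) = (3*x + 12*v) - 1 = -1 + 3*x + 12*v)
381*u(7, 0) = 381*(-1 + 3*0 + 12*7) = 381*(-1 + 0 + 84) = 381*83 = 31623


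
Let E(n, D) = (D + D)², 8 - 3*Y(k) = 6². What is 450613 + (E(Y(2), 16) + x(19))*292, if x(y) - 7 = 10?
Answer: 754585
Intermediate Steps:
x(y) = 17 (x(y) = 7 + 10 = 17)
Y(k) = -28/3 (Y(k) = 8/3 - ⅓*6² = 8/3 - ⅓*36 = 8/3 - 12 = -28/3)
E(n, D) = 4*D² (E(n, D) = (2*D)² = 4*D²)
450613 + (E(Y(2), 16) + x(19))*292 = 450613 + (4*16² + 17)*292 = 450613 + (4*256 + 17)*292 = 450613 + (1024 + 17)*292 = 450613 + 1041*292 = 450613 + 303972 = 754585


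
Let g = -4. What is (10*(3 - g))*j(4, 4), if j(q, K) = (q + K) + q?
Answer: 840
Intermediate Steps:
j(q, K) = K + 2*q (j(q, K) = (K + q) + q = K + 2*q)
(10*(3 - g))*j(4, 4) = (10*(3 - 1*(-4)))*(4 + 2*4) = (10*(3 + 4))*(4 + 8) = (10*7)*12 = 70*12 = 840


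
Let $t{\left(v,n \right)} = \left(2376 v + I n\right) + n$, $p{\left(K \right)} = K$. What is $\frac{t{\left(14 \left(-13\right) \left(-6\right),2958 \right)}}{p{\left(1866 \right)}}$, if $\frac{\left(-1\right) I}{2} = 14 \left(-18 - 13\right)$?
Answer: $\frac{860849}{311} \approx 2768.0$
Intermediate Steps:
$I = 868$ ($I = - 2 \cdot 14 \left(-18 - 13\right) = - 2 \cdot 14 \left(-31\right) = \left(-2\right) \left(-434\right) = 868$)
$t{\left(v,n \right)} = 869 n + 2376 v$ ($t{\left(v,n \right)} = \left(2376 v + 868 n\right) + n = \left(868 n + 2376 v\right) + n = 869 n + 2376 v$)
$\frac{t{\left(14 \left(-13\right) \left(-6\right),2958 \right)}}{p{\left(1866 \right)}} = \frac{869 \cdot 2958 + 2376 \cdot 14 \left(-13\right) \left(-6\right)}{1866} = \left(2570502 + 2376 \left(\left(-182\right) \left(-6\right)\right)\right) \frac{1}{1866} = \left(2570502 + 2376 \cdot 1092\right) \frac{1}{1866} = \left(2570502 + 2594592\right) \frac{1}{1866} = 5165094 \cdot \frac{1}{1866} = \frac{860849}{311}$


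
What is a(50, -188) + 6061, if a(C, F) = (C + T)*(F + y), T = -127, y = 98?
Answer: 12991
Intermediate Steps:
a(C, F) = (-127 + C)*(98 + F) (a(C, F) = (C - 127)*(F + 98) = (-127 + C)*(98 + F))
a(50, -188) + 6061 = (-12446 - 127*(-188) + 98*50 + 50*(-188)) + 6061 = (-12446 + 23876 + 4900 - 9400) + 6061 = 6930 + 6061 = 12991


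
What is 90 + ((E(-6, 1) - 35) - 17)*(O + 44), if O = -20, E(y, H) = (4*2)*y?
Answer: -2310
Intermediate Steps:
E(y, H) = 8*y
90 + ((E(-6, 1) - 35) - 17)*(O + 44) = 90 + ((8*(-6) - 35) - 17)*(-20 + 44) = 90 + ((-48 - 35) - 17)*24 = 90 + (-83 - 17)*24 = 90 - 100*24 = 90 - 2400 = -2310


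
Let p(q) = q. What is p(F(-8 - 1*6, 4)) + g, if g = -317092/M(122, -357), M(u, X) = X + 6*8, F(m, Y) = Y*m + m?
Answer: 295462/309 ≈ 956.19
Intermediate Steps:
F(m, Y) = m + Y*m
M(u, X) = 48 + X (M(u, X) = X + 48 = 48 + X)
g = 317092/309 (g = -317092/(48 - 357) = -317092/(-309) = -317092*(-1/309) = 317092/309 ≈ 1026.2)
p(F(-8 - 1*6, 4)) + g = (-8 - 1*6)*(1 + 4) + 317092/309 = (-8 - 6)*5 + 317092/309 = -14*5 + 317092/309 = -70 + 317092/309 = 295462/309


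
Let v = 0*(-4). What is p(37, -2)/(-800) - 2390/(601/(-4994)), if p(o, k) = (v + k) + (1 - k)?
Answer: 9548527399/480800 ≈ 19860.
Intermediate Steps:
v = 0
p(o, k) = 1 (p(o, k) = (0 + k) + (1 - k) = k + (1 - k) = 1)
p(37, -2)/(-800) - 2390/(601/(-4994)) = 1/(-800) - 2390/(601/(-4994)) = 1*(-1/800) - 2390/(601*(-1/4994)) = -1/800 - 2390/(-601/4994) = -1/800 - 2390*(-4994/601) = -1/800 + 11935660/601 = 9548527399/480800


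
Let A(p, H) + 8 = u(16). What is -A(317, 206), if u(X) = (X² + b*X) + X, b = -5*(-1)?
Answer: -344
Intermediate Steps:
b = 5
u(X) = X² + 6*X (u(X) = (X² + 5*X) + X = X² + 6*X)
A(p, H) = 344 (A(p, H) = -8 + 16*(6 + 16) = -8 + 16*22 = -8 + 352 = 344)
-A(317, 206) = -1*344 = -344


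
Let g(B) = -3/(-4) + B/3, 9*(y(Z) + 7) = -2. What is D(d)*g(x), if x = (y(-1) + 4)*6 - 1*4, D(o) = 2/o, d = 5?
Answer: -253/90 ≈ -2.8111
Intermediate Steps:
y(Z) = -65/9 (y(Z) = -7 + (⅑)*(-2) = -7 - 2/9 = -65/9)
x = -70/3 (x = (-65/9 + 4)*6 - 1*4 = -29/9*6 - 4 = -58/3 - 4 = -70/3 ≈ -23.333)
g(B) = ¾ + B/3 (g(B) = -3*(-¼) + B*(⅓) = ¾ + B/3)
D(d)*g(x) = (2/5)*(¾ + (⅓)*(-70/3)) = (2*(⅕))*(¾ - 70/9) = (⅖)*(-253/36) = -253/90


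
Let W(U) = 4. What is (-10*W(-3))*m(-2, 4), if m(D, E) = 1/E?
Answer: -10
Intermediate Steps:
(-10*W(-3))*m(-2, 4) = -10*4/4 = -40*¼ = -10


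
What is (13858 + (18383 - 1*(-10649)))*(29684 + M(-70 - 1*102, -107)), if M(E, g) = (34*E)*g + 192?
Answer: 28119198680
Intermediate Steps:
M(E, g) = 192 + 34*E*g (M(E, g) = 34*E*g + 192 = 192 + 34*E*g)
(13858 + (18383 - 1*(-10649)))*(29684 + M(-70 - 1*102, -107)) = (13858 + (18383 - 1*(-10649)))*(29684 + (192 + 34*(-70 - 1*102)*(-107))) = (13858 + (18383 + 10649))*(29684 + (192 + 34*(-70 - 102)*(-107))) = (13858 + 29032)*(29684 + (192 + 34*(-172)*(-107))) = 42890*(29684 + (192 + 625736)) = 42890*(29684 + 625928) = 42890*655612 = 28119198680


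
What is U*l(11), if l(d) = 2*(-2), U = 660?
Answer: -2640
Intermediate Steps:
l(d) = -4
U*l(11) = 660*(-4) = -2640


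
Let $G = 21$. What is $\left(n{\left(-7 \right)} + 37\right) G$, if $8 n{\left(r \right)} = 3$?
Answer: $\frac{6279}{8} \approx 784.88$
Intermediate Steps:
$n{\left(r \right)} = \frac{3}{8}$ ($n{\left(r \right)} = \frac{1}{8} \cdot 3 = \frac{3}{8}$)
$\left(n{\left(-7 \right)} + 37\right) G = \left(\frac{3}{8} + 37\right) 21 = \frac{299}{8} \cdot 21 = \frac{6279}{8}$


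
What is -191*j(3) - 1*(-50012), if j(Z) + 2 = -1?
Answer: 50585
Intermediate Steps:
j(Z) = -3 (j(Z) = -2 - 1 = -3)
-191*j(3) - 1*(-50012) = -191*(-3) - 1*(-50012) = 573 + 50012 = 50585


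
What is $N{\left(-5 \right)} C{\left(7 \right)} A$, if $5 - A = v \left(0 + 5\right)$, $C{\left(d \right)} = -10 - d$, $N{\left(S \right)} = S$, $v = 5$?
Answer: $-1700$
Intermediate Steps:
$A = -20$ ($A = 5 - 5 \left(0 + 5\right) = 5 - 5 \cdot 5 = 5 - 25 = -20$)
$N{\left(-5 \right)} C{\left(7 \right)} A = - 5 \left(-10 - 7\right) \left(-20\right) = - 5 \left(\left(-17\right) \left(-20\right)\right) = \left(-5\right) 340 = -1700$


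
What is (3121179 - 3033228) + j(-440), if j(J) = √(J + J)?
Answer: 87951 + 4*I*√55 ≈ 87951.0 + 29.665*I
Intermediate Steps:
j(J) = √2*√J (j(J) = √(2*J) = √2*√J)
(3121179 - 3033228) + j(-440) = (3121179 - 3033228) + √2*√(-440) = 87951 + √2*(2*I*√110) = 87951 + 4*I*√55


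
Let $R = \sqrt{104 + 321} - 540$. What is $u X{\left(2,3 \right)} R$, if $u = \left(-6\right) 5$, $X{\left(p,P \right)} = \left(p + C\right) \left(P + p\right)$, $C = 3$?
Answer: $405000 - 3750 \sqrt{17} \approx 3.8954 \cdot 10^{5}$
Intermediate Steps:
$X{\left(p,P \right)} = \left(3 + p\right) \left(P + p\right)$ ($X{\left(p,P \right)} = \left(p + 3\right) \left(P + p\right) = \left(3 + p\right) \left(P + p\right)$)
$u = -30$
$R = -540 + 5 \sqrt{17}$ ($R = \sqrt{425} - 540 = 5 \sqrt{17} - 540 = -540 + 5 \sqrt{17} \approx -519.38$)
$u X{\left(2,3 \right)} R = - 30 \left(2^{2} + 3 \cdot 3 + 3 \cdot 2 + 3 \cdot 2\right) \left(-540 + 5 \sqrt{17}\right) = - 30 \left(4 + 9 + 6 + 6\right) \left(-540 + 5 \sqrt{17}\right) = \left(-30\right) 25 \left(-540 + 5 \sqrt{17}\right) = - 750 \left(-540 + 5 \sqrt{17}\right) = 405000 - 3750 \sqrt{17}$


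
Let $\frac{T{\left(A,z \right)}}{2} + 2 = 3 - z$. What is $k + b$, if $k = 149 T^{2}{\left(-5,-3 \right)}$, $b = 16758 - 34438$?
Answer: $-8144$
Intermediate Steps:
$T{\left(A,z \right)} = 2 - 2 z$ ($T{\left(A,z \right)} = -4 + 2 \left(3 - z\right) = -4 - \left(-6 + 2 z\right) = 2 - 2 z$)
$b = -17680$
$k = 9536$ ($k = 149 \left(2 - -6\right)^{2} = 149 \left(2 + 6\right)^{2} = 149 \cdot 8^{2} = 149 \cdot 64 = 9536$)
$k + b = 9536 - 17680 = -8144$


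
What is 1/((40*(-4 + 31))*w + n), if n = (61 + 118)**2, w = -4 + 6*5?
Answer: 1/60121 ≈ 1.6633e-5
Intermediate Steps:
w = 26 (w = -4 + 30 = 26)
n = 32041 (n = 179**2 = 32041)
1/((40*(-4 + 31))*w + n) = 1/((40*(-4 + 31))*26 + 32041) = 1/((40*27)*26 + 32041) = 1/(1080*26 + 32041) = 1/(28080 + 32041) = 1/60121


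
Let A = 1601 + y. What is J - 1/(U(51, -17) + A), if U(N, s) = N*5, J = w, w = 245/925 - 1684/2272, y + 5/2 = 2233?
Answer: -409293329/858818840 ≈ -0.47658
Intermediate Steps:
y = 4461/2 (y = -5/2 + 2233 = 4461/2 ≈ 2230.5)
w = -50053/105080 (w = 245*(1/925) - 1684*1/2272 = 49/185 - 421/568 = -50053/105080 ≈ -0.47633)
J = -50053/105080 ≈ -0.47633
U(N, s) = 5*N
A = 7663/2 (A = 1601 + 4461/2 = 7663/2 ≈ 3831.5)
J - 1/(U(51, -17) + A) = -50053/105080 - 1/(5*51 + 7663/2) = -50053/105080 - 1/(255 + 7663/2) = -50053/105080 - 1/8173/2 = -50053/105080 - 1*2/8173 = -50053/105080 - 2/8173 = -409293329/858818840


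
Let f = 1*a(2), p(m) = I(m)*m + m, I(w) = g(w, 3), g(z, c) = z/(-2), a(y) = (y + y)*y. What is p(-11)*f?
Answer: -572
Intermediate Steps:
a(y) = 2*y² (a(y) = (2*y)*y = 2*y²)
g(z, c) = -z/2 (g(z, c) = z*(-½) = -z/2)
I(w) = -w/2
p(m) = m - m²/2 (p(m) = (-m/2)*m + m = -m²/2 + m = m - m²/2)
f = 8 (f = 1*(2*2²) = 1*(2*4) = 1*8 = 8)
p(-11)*f = ((½)*(-11)*(2 - 1*(-11)))*8 = ((½)*(-11)*(2 + 11))*8 = ((½)*(-11)*13)*8 = -143/2*8 = -572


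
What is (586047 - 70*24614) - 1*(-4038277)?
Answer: 2901344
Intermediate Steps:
(586047 - 70*24614) - 1*(-4038277) = (586047 - 1*1722980) + 4038277 = (586047 - 1722980) + 4038277 = -1136933 + 4038277 = 2901344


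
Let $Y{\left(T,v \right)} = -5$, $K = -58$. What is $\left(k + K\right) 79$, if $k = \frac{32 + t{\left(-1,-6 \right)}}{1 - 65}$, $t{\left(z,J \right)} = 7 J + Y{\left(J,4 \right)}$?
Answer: $- \frac{292063}{64} \approx -4563.5$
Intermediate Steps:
$t{\left(z,J \right)} = -5 + 7 J$ ($t{\left(z,J \right)} = 7 J - 5 = -5 + 7 J$)
$k = \frac{15}{64}$ ($k = \frac{32 + \left(-5 + 7 \left(-6\right)\right)}{1 - 65} = \frac{32 - 47}{-64} = \left(32 - 47\right) \left(- \frac{1}{64}\right) = \left(-15\right) \left(- \frac{1}{64}\right) = \frac{15}{64} \approx 0.23438$)
$\left(k + K\right) 79 = \left(\frac{15}{64} - 58\right) 79 = \left(- \frac{3697}{64}\right) 79 = - \frac{292063}{64}$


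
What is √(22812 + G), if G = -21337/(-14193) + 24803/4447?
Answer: 11*√231230825273330/1107303 ≈ 151.06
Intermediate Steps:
G = 23521822/3321909 (G = -21337*(-1/14193) + 24803*(1/4447) = 1123/747 + 24803/4447 = 23521822/3321909 ≈ 7.0808)
√(22812 + G) = √(22812 + 23521822/3321909) = √(75802909930/3321909) = 11*√231230825273330/1107303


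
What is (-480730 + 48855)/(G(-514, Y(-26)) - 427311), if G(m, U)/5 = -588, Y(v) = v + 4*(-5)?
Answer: 431875/430251 ≈ 1.0038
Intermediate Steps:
Y(v) = -20 + v (Y(v) = v - 20 = -20 + v)
G(m, U) = -2940 (G(m, U) = 5*(-588) = -2940)
(-480730 + 48855)/(G(-514, Y(-26)) - 427311) = (-480730 + 48855)/(-2940 - 427311) = -431875/(-430251) = -431875*(-1/430251) = 431875/430251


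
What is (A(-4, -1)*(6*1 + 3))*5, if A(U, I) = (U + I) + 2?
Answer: -135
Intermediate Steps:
A(U, I) = 2 + I + U (A(U, I) = (I + U) + 2 = 2 + I + U)
(A(-4, -1)*(6*1 + 3))*5 = ((2 - 1 - 4)*(6*1 + 3))*5 = -3*(6 + 3)*5 = -3*9*5 = -27*5 = -135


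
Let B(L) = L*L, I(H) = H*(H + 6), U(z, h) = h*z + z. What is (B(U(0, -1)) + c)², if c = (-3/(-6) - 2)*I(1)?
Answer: 441/4 ≈ 110.25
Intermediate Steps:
U(z, h) = z + h*z
I(H) = H*(6 + H)
B(L) = L²
c = -21/2 (c = (-3/(-6) - 2)*(1*(6 + 1)) = (-3*(-⅙) - 2)*(1*7) = (½ - 2)*7 = -3/2*7 = -21/2 ≈ -10.500)
(B(U(0, -1)) + c)² = ((0*(1 - 1))² - 21/2)² = ((0*0)² - 21/2)² = (0² - 21/2)² = (0 - 21/2)² = (-21/2)² = 441/4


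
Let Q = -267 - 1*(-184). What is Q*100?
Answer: -8300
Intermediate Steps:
Q = -83 (Q = -267 + 184 = -83)
Q*100 = -83*100 = -8300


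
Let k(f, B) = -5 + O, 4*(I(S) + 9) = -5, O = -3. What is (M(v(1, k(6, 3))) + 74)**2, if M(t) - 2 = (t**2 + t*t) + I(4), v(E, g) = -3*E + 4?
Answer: 73441/16 ≈ 4590.1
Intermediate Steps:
I(S) = -41/4 (I(S) = -9 + (1/4)*(-5) = -9 - 5/4 = -41/4)
k(f, B) = -8 (k(f, B) = -5 - 3 = -8)
v(E, g) = 4 - 3*E
M(t) = -33/4 + 2*t**2 (M(t) = 2 + ((t**2 + t*t) - 41/4) = 2 + ((t**2 + t**2) - 41/4) = 2 + (2*t**2 - 41/4) = 2 + (-41/4 + 2*t**2) = -33/4 + 2*t**2)
(M(v(1, k(6, 3))) + 74)**2 = ((-33/4 + 2*(4 - 3*1)**2) + 74)**2 = ((-33/4 + 2*(4 - 3)**2) + 74)**2 = ((-33/4 + 2*1**2) + 74)**2 = ((-33/4 + 2*1) + 74)**2 = ((-33/4 + 2) + 74)**2 = (-25/4 + 74)**2 = (271/4)**2 = 73441/16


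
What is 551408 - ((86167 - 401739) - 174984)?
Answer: 1041964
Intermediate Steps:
551408 - ((86167 - 401739) - 174984) = 551408 - (-315572 - 174984) = 551408 - 1*(-490556) = 551408 + 490556 = 1041964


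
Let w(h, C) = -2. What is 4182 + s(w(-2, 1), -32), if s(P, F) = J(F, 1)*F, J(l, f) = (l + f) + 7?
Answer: 4950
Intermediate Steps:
J(l, f) = 7 + f + l (J(l, f) = (f + l) + 7 = 7 + f + l)
s(P, F) = F*(8 + F) (s(P, F) = (7 + 1 + F)*F = (8 + F)*F = F*(8 + F))
4182 + s(w(-2, 1), -32) = 4182 - 32*(8 - 32) = 4182 - 32*(-24) = 4182 + 768 = 4950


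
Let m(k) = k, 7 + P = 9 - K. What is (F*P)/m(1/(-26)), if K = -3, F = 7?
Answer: -910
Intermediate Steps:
P = 5 (P = -7 + (9 - 1*(-3)) = -7 + (9 + 3) = -7 + 12 = 5)
(F*P)/m(1/(-26)) = (7*5)/(1/(-26)) = 35/(-1/26) = 35*(-26) = -910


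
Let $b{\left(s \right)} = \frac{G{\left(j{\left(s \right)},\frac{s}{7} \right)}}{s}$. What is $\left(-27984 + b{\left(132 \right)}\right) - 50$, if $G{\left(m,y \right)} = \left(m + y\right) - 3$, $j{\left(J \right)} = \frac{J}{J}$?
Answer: $- \frac{12951649}{462} \approx -28034.0$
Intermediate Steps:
$j{\left(J \right)} = 1$
$G{\left(m,y \right)} = -3 + m + y$
$b{\left(s \right)} = \frac{-2 + \frac{s}{7}}{s}$ ($b{\left(s \right)} = \frac{-3 + 1 + \frac{s}{7}}{s} = \frac{-2 + \frac{s}{7}}{s}$)
$\left(-27984 + b{\left(132 \right)}\right) - 50 = \left(-27984 + \frac{-14 + 132}{7 \cdot 132}\right) - 50 = \left(-27984 + \frac{1}{7} \cdot \frac{1}{132} \cdot 118\right) - 50 = \left(-27984 + \frac{59}{462}\right) - 50 = - \frac{12928549}{462} - 50 = - \frac{12951649}{462}$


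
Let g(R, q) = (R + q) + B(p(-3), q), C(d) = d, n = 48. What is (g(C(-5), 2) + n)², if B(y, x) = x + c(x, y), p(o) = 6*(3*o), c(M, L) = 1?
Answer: 2304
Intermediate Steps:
p(o) = 18*o
B(y, x) = 1 + x (B(y, x) = x + 1 = 1 + x)
g(R, q) = 1 + R + 2*q (g(R, q) = (R + q) + (1 + q) = 1 + R + 2*q)
(g(C(-5), 2) + n)² = ((1 - 5 + 2*2) + 48)² = ((1 - 5 + 4) + 48)² = (0 + 48)² = 48² = 2304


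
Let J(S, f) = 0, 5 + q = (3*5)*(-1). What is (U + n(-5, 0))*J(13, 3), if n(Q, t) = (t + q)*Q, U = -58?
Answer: 0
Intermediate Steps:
q = -20 (q = -5 + (3*5)*(-1) = -5 + 15*(-1) = -5 - 15 = -20)
n(Q, t) = Q*(-20 + t) (n(Q, t) = (t - 20)*Q = (-20 + t)*Q = Q*(-20 + t))
(U + n(-5, 0))*J(13, 3) = (-58 - 5*(-20 + 0))*0 = (-58 - 5*(-20))*0 = (-58 + 100)*0 = 42*0 = 0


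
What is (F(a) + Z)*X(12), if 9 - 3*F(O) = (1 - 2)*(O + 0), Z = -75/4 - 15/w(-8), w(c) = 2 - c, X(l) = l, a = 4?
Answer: -191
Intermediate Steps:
Z = -81/4 (Z = -75/4 - 15/(2 - 1*(-8)) = -75*¼ - 15/(2 + 8) = -75/4 - 15/10 = -75/4 - 15*⅒ = -75/4 - 3/2 = -81/4 ≈ -20.250)
F(O) = 3 + O/3 (F(O) = 3 - (1 - 2)*(O + 0)/3 = 3 - (-1)*O/3 = 3 + O/3)
(F(a) + Z)*X(12) = ((3 + (⅓)*4) - 81/4)*12 = ((3 + 4/3) - 81/4)*12 = (13/3 - 81/4)*12 = -191/12*12 = -191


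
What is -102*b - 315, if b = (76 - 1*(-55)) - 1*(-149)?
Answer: -28875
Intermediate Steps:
b = 280 (b = (76 + 55) + 149 = 131 + 149 = 280)
-102*b - 315 = -102*280 - 315 = -28560 - 315 = -28875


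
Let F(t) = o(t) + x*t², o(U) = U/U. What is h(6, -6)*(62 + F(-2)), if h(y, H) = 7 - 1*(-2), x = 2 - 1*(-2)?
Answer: 711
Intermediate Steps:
x = 4 (x = 2 + 2 = 4)
h(y, H) = 9 (h(y, H) = 7 + 2 = 9)
o(U) = 1
F(t) = 1 + 4*t²
h(6, -6)*(62 + F(-2)) = 9*(62 + (1 + 4*(-2)²)) = 9*(62 + (1 + 4*4)) = 9*(62 + (1 + 16)) = 9*(62 + 17) = 9*79 = 711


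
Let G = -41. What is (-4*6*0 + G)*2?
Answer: -82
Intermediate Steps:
(-4*6*0 + G)*2 = (-4*6*0 - 41)*2 = (-24*0 - 41)*2 = (0 - 41)*2 = -41*2 = -82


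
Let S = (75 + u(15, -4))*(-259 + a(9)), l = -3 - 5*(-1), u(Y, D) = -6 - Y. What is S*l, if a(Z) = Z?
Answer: -27000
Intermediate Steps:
l = 2 (l = -3 + 5 = 2)
S = -13500 (S = (75 + (-6 - 1*15))*(-259 + 9) = (75 + (-6 - 15))*(-250) = (75 - 21)*(-250) = 54*(-250) = -13500)
S*l = -13500*2 = -27000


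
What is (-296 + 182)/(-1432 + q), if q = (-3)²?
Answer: 114/1423 ≈ 0.080112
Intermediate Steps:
q = 9
(-296 + 182)/(-1432 + q) = (-296 + 182)/(-1432 + 9) = -114/(-1423) = -1/1423*(-114) = 114/1423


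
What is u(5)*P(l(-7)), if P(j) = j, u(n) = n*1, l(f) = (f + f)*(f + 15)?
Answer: -560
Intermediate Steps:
l(f) = 2*f*(15 + f) (l(f) = (2*f)*(15 + f) = 2*f*(15 + f))
u(n) = n
u(5)*P(l(-7)) = 5*(2*(-7)*(15 - 7)) = 5*(2*(-7)*8) = 5*(-112) = -560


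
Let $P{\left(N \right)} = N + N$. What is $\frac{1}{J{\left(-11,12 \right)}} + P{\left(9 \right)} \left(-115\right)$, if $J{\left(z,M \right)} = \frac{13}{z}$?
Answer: $- \frac{26921}{13} \approx -2070.8$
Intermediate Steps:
$P{\left(N \right)} = 2 N$
$\frac{1}{J{\left(-11,12 \right)}} + P{\left(9 \right)} \left(-115\right) = \frac{1}{13 \frac{1}{-11}} + 2 \cdot 9 \left(-115\right) = \frac{1}{13 \left(- \frac{1}{11}\right)} + 18 \left(-115\right) = \frac{1}{- \frac{13}{11}} - 2070 = - \frac{11}{13} - 2070 = - \frac{26921}{13}$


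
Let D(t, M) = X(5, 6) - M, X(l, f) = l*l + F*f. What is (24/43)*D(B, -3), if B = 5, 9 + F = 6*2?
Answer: 1104/43 ≈ 25.674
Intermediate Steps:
F = 3 (F = -9 + 6*2 = -9 + 12 = 3)
X(l, f) = l² + 3*f (X(l, f) = l*l + 3*f = l² + 3*f)
D(t, M) = 43 - M (D(t, M) = (5² + 3*6) - M = (25 + 18) - M = 43 - M)
(24/43)*D(B, -3) = (24/43)*(43 - 1*(-3)) = ((1/43)*24)*(43 + 3) = (24/43)*46 = 1104/43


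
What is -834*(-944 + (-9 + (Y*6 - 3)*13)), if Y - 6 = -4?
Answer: 697224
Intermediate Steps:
Y = 2 (Y = 6 - 4 = 2)
-834*(-944 + (-9 + (Y*6 - 3)*13)) = -834*(-944 + (-9 + (2*6 - 3)*13)) = -834*(-944 + (-9 + (12 - 3)*13)) = -834*(-944 + (-9 + 9*13)) = -834*(-944 + (-9 + 117)) = -834*(-944 + 108) = -834*(-836) = 697224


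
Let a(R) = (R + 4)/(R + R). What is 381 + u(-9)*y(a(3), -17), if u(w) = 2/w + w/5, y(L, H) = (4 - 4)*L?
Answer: 381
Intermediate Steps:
a(R) = (4 + R)/(2*R) (a(R) = (4 + R)/((2*R)) = (4 + R)*(1/(2*R)) = (4 + R)/(2*R))
y(L, H) = 0 (y(L, H) = 0*L = 0)
u(w) = 2/w + w/5 (u(w) = 2/w + w*(⅕) = 2/w + w/5)
381 + u(-9)*y(a(3), -17) = 381 + (2/(-9) + (⅕)*(-9))*0 = 381 + (2*(-⅑) - 9/5)*0 = 381 + (-2/9 - 9/5)*0 = 381 - 91/45*0 = 381 + 0 = 381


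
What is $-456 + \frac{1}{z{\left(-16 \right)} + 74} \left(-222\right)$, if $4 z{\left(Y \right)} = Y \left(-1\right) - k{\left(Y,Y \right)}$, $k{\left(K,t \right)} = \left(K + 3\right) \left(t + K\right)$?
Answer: $- \frac{5817}{13} \approx -447.46$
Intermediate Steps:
$k{\left(K,t \right)} = \left(3 + K\right) \left(K + t\right)$
$z{\left(Y \right)} = - \frac{7 Y}{4} - \frac{Y^{2}}{2}$ ($z{\left(Y \right)} = \frac{Y \left(-1\right) - \left(Y^{2} + 3 Y + 3 Y + Y Y\right)}{4} = \frac{- Y - \left(Y^{2} + 3 Y + 3 Y + Y^{2}\right)}{4} = \frac{- Y - \left(2 Y^{2} + 6 Y\right)}{4} = \frac{- 7 Y - 2 Y^{2}}{4} = - \frac{7 Y}{4} - \frac{Y^{2}}{2}$)
$-456 + \frac{1}{z{\left(-16 \right)} + 74} \left(-222\right) = -456 + \frac{1}{\frac{1}{4} \left(-16\right) \left(-7 - -32\right) + 74} \left(-222\right) = -456 + \frac{1}{\frac{1}{4} \left(-16\right) \left(-7 + 32\right) + 74} \left(-222\right) = -456 + \frac{1}{\frac{1}{4} \left(-16\right) 25 + 74} \left(-222\right) = -456 + \frac{1}{-100 + 74} \left(-222\right) = -456 + \frac{1}{-26} \left(-222\right) = -456 - - \frac{111}{13} = -456 + \frac{111}{13} = - \frac{5817}{13}$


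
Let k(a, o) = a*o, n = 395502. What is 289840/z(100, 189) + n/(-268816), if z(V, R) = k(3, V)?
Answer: 1944874471/2016120 ≈ 964.66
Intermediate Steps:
z(V, R) = 3*V
289840/z(100, 189) + n/(-268816) = 289840/((3*100)) + 395502/(-268816) = 289840/300 + 395502*(-1/268816) = 289840*(1/300) - 197751/134408 = 14492/15 - 197751/134408 = 1944874471/2016120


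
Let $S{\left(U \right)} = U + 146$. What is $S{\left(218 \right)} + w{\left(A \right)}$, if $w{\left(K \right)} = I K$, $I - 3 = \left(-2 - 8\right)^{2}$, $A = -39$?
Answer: $-3653$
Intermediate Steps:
$S{\left(U \right)} = 146 + U$
$I = 103$ ($I = 3 + \left(-2 - 8\right)^{2} = 3 + \left(-10\right)^{2} = 3 + 100 = 103$)
$w{\left(K \right)} = 103 K$
$S{\left(218 \right)} + w{\left(A \right)} = \left(146 + 218\right) + 103 \left(-39\right) = 364 - 4017 = -3653$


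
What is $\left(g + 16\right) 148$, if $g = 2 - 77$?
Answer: $-8732$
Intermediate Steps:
$g = -75$ ($g = 2 - 77 = -75$)
$\left(g + 16\right) 148 = \left(-75 + 16\right) 148 = \left(-59\right) 148 = -8732$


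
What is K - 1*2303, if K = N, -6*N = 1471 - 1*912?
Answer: -14377/6 ≈ -2396.2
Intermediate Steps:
N = -559/6 (N = -(1471 - 1*912)/6 = -(1471 - 912)/6 = -⅙*559 = -559/6 ≈ -93.167)
K = -559/6 ≈ -93.167
K - 1*2303 = -559/6 - 1*2303 = -559/6 - 2303 = -14377/6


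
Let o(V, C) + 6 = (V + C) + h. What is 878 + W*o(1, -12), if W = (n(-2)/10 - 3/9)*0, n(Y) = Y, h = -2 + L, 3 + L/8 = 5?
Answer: 878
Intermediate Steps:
L = 16 (L = -24 + 8*5 = -24 + 40 = 16)
h = 14 (h = -2 + 16 = 14)
o(V, C) = 8 + C + V (o(V, C) = -6 + ((V + C) + 14) = -6 + ((C + V) + 14) = -6 + (14 + C + V) = 8 + C + V)
W = 0 (W = (-2/10 - 3/9)*0 = (-2*1/10 - 3*1/9)*0 = (-1/5 - 1/3)*0 = -8/15*0 = 0)
878 + W*o(1, -12) = 878 + 0*(8 - 12 + 1) = 878 + 0*(-3) = 878 + 0 = 878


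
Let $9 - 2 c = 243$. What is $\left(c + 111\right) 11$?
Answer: $-66$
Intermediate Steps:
$c = -117$ ($c = \frac{9}{2} - \frac{243}{2} = -117$)
$\left(c + 111\right) 11 = \left(-117 + 111\right) 11 = \left(-6\right) 11 = -66$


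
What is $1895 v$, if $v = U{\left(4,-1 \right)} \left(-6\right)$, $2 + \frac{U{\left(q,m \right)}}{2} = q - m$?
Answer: $-68220$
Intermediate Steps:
$U{\left(q,m \right)} = -4 - 2 m + 2 q$ ($U{\left(q,m \right)} = -4 + 2 \left(q - m\right) = -4 - \left(- 2 q + 2 m\right) = -4 - 2 m + 2 q$)
$v = -36$ ($v = \left(-4 - -2 + 2 \cdot 4\right) \left(-6\right) = \left(-4 + 2 + 8\right) \left(-6\right) = 6 \left(-6\right) = -36$)
$1895 v = 1895 \left(-36\right) = -68220$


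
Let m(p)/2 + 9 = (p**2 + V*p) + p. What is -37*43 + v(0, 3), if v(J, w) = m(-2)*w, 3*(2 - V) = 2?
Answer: -1649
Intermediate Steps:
V = 4/3 (V = 2 - 1/3*2 = 2 - 2/3 = 4/3 ≈ 1.3333)
m(p) = -18 + 2*p**2 + 14*p/3 (m(p) = -18 + 2*((p**2 + 4*p/3) + p) = -18 + 2*(p**2 + 7*p/3) = -18 + (2*p**2 + 14*p/3) = -18 + 2*p**2 + 14*p/3)
v(J, w) = -58*w/3 (v(J, w) = (-18 + 2*(-2)**2 + (14/3)*(-2))*w = (-18 + 2*4 - 28/3)*w = (-18 + 8 - 28/3)*w = -58*w/3)
-37*43 + v(0, 3) = -37*43 - 58/3*3 = -1591 - 58 = -1649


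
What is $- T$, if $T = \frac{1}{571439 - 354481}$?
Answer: $- \frac{1}{216958} \approx -4.6092 \cdot 10^{-6}$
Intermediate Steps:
$T = \frac{1}{216958} \approx 4.6092 \cdot 10^{-6}$
$- T = \left(-1\right) \frac{1}{216958} = - \frac{1}{216958}$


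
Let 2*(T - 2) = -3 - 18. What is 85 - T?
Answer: 187/2 ≈ 93.500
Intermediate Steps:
T = -17/2 (T = 2 + (-3 - 18)/2 = 2 + (½)*(-21) = 2 - 21/2 = -17/2 ≈ -8.5000)
85 - T = 85 - (-17)/2 = 85 - 1*(-17/2) = 85 + 17/2 = 187/2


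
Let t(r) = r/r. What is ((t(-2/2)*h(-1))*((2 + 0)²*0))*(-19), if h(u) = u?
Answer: 0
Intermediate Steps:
t(r) = 1
((t(-2/2)*h(-1))*((2 + 0)²*0))*(-19) = ((1*(-1))*((2 + 0)²*0))*(-19) = -2²*0*(-19) = -4*0*(-19) = -1*0*(-19) = 0*(-19) = 0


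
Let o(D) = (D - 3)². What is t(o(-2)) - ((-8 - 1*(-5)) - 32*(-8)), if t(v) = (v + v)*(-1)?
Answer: -303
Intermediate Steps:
o(D) = (-3 + D)²
t(v) = -2*v (t(v) = (2*v)*(-1) = -2*v)
t(o(-2)) - ((-8 - 1*(-5)) - 32*(-8)) = -2*(-3 - 2)² - ((-8 - 1*(-5)) - 32*(-8)) = -2*(-5)² - ((-8 + 5) + 256) = -2*25 - (-3 + 256) = -50 - 1*253 = -50 - 253 = -303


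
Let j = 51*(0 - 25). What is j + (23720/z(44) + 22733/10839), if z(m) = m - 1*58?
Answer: -225129484/75873 ≈ -2967.2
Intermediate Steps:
z(m) = -58 + m (z(m) = m - 58 = -58 + m)
j = -1275 (j = 51*(-25) = -1275)
j + (23720/z(44) + 22733/10839) = -1275 + (23720/(-58 + 44) + 22733/10839) = -1275 + (23720/(-14) + 22733*(1/10839)) = -1275 + (23720*(-1/14) + 22733/10839) = -1275 + (-11860/7 + 22733/10839) = -1275 - 128391409/75873 = -225129484/75873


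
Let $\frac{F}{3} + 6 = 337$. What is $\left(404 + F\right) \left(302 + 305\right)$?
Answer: $847979$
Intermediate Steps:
$F = 993$ ($F = -18 + 3 \cdot 337 = -18 + 1011 = 993$)
$\left(404 + F\right) \left(302 + 305\right) = \left(404 + 993\right) \left(302 + 305\right) = 1397 \cdot 607 = 847979$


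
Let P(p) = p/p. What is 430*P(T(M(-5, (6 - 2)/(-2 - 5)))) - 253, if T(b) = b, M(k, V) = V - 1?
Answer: 177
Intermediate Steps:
M(k, V) = -1 + V
P(p) = 1
430*P(T(M(-5, (6 - 2)/(-2 - 5)))) - 253 = 430*1 - 253 = 430 - 253 = 177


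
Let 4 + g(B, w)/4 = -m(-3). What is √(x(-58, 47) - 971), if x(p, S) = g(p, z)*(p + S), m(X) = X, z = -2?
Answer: 3*I*√103 ≈ 30.447*I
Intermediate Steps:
g(B, w) = -4 (g(B, w) = -16 + 4*(-1*(-3)) = -16 + 4*3 = -16 + 12 = -4)
x(p, S) = -4*S - 4*p (x(p, S) = -4*(p + S) = -4*(S + p) = -4*S - 4*p)
√(x(-58, 47) - 971) = √((-4*47 - 4*(-58)) - 971) = √((-188 + 232) - 971) = √(44 - 971) = √(-927) = 3*I*√103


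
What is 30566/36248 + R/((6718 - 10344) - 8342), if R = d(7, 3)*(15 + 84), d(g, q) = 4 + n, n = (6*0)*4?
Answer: 998465/1232432 ≈ 0.81016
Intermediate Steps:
n = 0 (n = 0*4 = 0)
d(g, q) = 4 (d(g, q) = 4 + 0 = 4)
R = 396 (R = 4*(15 + 84) = 4*99 = 396)
30566/36248 + R/((6718 - 10344) - 8342) = 30566/36248 + 396/((6718 - 10344) - 8342) = 30566*(1/36248) + 396/(-3626 - 8342) = 15283/18124 + 396/(-11968) = 15283/18124 + 396*(-1/11968) = 15283/18124 - 9/272 = 998465/1232432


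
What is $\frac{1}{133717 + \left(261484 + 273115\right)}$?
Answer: $\frac{1}{668316} \approx 1.4963 \cdot 10^{-6}$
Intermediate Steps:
$\frac{1}{133717 + \left(261484 + 273115\right)} = \frac{1}{133717 + 534599} = \frac{1}{668316}$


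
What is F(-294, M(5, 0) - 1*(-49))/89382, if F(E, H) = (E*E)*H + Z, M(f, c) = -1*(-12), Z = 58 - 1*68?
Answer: 2636293/44691 ≈ 58.989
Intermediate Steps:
Z = -10 (Z = 58 - 68 = -10)
M(f, c) = 12
F(E, H) = -10 + H*E² (F(E, H) = (E*E)*H - 10 = E²*H - 10 = H*E² - 10 = -10 + H*E²)
F(-294, M(5, 0) - 1*(-49))/89382 = (-10 + (12 - 1*(-49))*(-294)²)/89382 = (-10 + (12 + 49)*86436)*(1/89382) = (-10 + 61*86436)*(1/89382) = (-10 + 5272596)*(1/89382) = 5272586*(1/89382) = 2636293/44691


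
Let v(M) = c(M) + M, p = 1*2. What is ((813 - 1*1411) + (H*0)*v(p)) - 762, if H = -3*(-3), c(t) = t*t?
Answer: -1360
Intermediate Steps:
c(t) = t**2
H = 9
p = 2
v(M) = M + M**2 (v(M) = M**2 + M = M + M**2)
((813 - 1*1411) + (H*0)*v(p)) - 762 = ((813 - 1*1411) + (9*0)*(2*(1 + 2))) - 762 = ((813 - 1411) + 0*(2*3)) - 762 = (-598 + 0*6) - 762 = (-598 + 0) - 762 = -598 - 762 = -1360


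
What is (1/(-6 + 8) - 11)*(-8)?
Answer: 84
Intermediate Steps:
(1/(-6 + 8) - 11)*(-8) = (1/2 - 11)*(-8) = (½ - 11)*(-8) = -21/2*(-8) = 84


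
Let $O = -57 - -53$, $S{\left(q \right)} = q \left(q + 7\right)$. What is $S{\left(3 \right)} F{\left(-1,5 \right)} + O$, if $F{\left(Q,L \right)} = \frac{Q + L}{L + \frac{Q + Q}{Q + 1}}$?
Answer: $-4$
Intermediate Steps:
$S{\left(q \right)} = q \left(7 + q\right)$
$O = -4$ ($O = -57 + 53 = -4$)
$F{\left(Q,L \right)} = \frac{L + Q}{L + \frac{2 Q}{1 + Q}}$
$S{\left(3 \right)} F{\left(-1,5 \right)} + O = 3 \left(7 + 3\right) \frac{5 - 1 + \left(-1\right)^{2} + 5 \left(-1\right)}{5 + 2 \left(-1\right) + 5 \left(-1\right)} - 4 = 3 \cdot 10 \frac{5 - 1 + 1 - 5}{5 - 2 - 5} - 4 = 30 \frac{1}{-2} \cdot 0 - 4 = 30 \left(\left(- \frac{1}{2}\right) 0\right) - 4 = 30 \cdot 0 - 4 = 0 - 4 = -4$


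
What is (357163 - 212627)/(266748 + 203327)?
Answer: 144536/470075 ≈ 0.30747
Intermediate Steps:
(357163 - 212627)/(266748 + 203327) = 144536/470075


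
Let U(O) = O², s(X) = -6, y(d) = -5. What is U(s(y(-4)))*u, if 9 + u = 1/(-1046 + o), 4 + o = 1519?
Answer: -151920/469 ≈ -323.92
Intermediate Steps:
o = 1515 (o = -4 + 1519 = 1515)
u = -4220/469 (u = -9 + 1/(-1046 + 1515) = -9 + 1/469 = -4220/469 ≈ -8.9979)
U(s(y(-4)))*u = (-6)²*(-4220/469) = 36*(-4220/469) = -151920/469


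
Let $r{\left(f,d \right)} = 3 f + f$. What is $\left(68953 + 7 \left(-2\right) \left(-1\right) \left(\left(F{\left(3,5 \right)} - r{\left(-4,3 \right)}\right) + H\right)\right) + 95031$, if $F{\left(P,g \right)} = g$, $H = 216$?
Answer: $167302$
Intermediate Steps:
$r{\left(f,d \right)} = 4 f$
$\left(68953 + 7 \left(-2\right) \left(-1\right) \left(\left(F{\left(3,5 \right)} - r{\left(-4,3 \right)}\right) + H\right)\right) + 95031 = \left(68953 + 7 \left(-2\right) \left(-1\right) \left(\left(5 - 4 \left(-4\right)\right) + 216\right)\right) + 95031 = \left(68953 + \left(-14\right) \left(-1\right) \left(\left(5 - -16\right) + 216\right)\right) + 95031 = \left(68953 + 14 \left(\left(5 + 16\right) + 216\right)\right) + 95031 = \left(68953 + 14 \left(21 + 216\right)\right) + 95031 = \left(68953 + 14 \cdot 237\right) + 95031 = \left(68953 + 3318\right) + 95031 = 72271 + 95031 = 167302$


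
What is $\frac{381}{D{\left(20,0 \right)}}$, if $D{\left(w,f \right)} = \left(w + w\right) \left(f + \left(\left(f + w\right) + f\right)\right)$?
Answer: $\frac{381}{800} \approx 0.47625$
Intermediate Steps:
$D{\left(w,f \right)} = 2 w \left(w + 3 f\right)$ ($D{\left(w,f \right)} = 2 w \left(f + \left(w + 2 f\right)\right) = 2 w \left(w + 3 f\right)$)
$\frac{381}{D{\left(20,0 \right)}} = \frac{381}{2 \cdot 20 \left(20 + 3 \cdot 0\right)} = \frac{381}{2 \cdot 20 \left(20 + 0\right)} = \frac{381}{2 \cdot 20 \cdot 20} = \frac{381}{800}$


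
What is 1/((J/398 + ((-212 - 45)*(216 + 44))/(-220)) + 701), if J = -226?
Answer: 2189/2198105 ≈ 0.00099586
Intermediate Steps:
1/((J/398 + ((-212 - 45)*(216 + 44))/(-220)) + 701) = 1/((-226/398 + ((-212 - 45)*(216 + 44))/(-220)) + 701) = 1/((-226*1/398 - 257*260*(-1/220)) + 701) = 1/((-113/199 - 66820*(-1/220)) + 701) = 1/((-113/199 + 3341/11) + 701) = 1/(663616/2189 + 701) = 1/(2198105/2189) = 2189/2198105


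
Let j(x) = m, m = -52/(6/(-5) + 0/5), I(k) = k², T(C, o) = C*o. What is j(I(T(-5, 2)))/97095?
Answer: 26/58257 ≈ 0.00044630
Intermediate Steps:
m = 130/3 (m = -52/(6*(-⅕) + 0*(⅕)) = -52/(-6/5 + 0) = -52/(-6/5) = -52*(-⅚) = 130/3 ≈ 43.333)
j(x) = 130/3
j(I(T(-5, 2)))/97095 = (130/3)/97095 = (130/3)*(1/97095) = 26/58257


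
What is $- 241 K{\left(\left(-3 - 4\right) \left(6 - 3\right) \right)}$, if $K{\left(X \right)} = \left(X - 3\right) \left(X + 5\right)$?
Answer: $-92544$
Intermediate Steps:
$K{\left(X \right)} = \left(-3 + X\right) \left(5 + X\right)$
$- 241 K{\left(\left(-3 - 4\right) \left(6 - 3\right) \right)} = - 241 \left(-15 + \left(\left(-3 - 4\right) \left(6 - 3\right)\right)^{2} + 2 \left(-3 - 4\right) \left(6 - 3\right)\right) = - 241 \left(-15 + \left(\left(-7\right) 3\right)^{2} + 2 \left(\left(-7\right) 3\right)\right) = - 241 \left(-15 + \left(-21\right)^{2} + 2 \left(-21\right)\right) = - 241 \left(-15 + 441 - 42\right) = \left(-241\right) 384 = -92544$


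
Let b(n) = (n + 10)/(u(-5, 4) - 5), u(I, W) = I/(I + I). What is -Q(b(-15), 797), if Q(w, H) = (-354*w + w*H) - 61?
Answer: -3881/9 ≈ -431.22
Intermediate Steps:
u(I, W) = ½ (u(I, W) = I/((2*I)) = I*(1/(2*I)) = ½)
b(n) = -20/9 - 2*n/9 (b(n) = (n + 10)/(½ - 5) = (10 + n)/(-9/2) = (10 + n)*(-2/9) = -20/9 - 2*n/9)
Q(w, H) = -61 - 354*w + H*w (Q(w, H) = (-354*w + H*w) - 61 = -61 - 354*w + H*w)
-Q(b(-15), 797) = -(-61 - 354*(-20/9 - 2/9*(-15)) + 797*(-20/9 - 2/9*(-15))) = -(-61 - 354*(-20/9 + 10/3) + 797*(-20/9 + 10/3)) = -(-61 - 354*10/9 + 797*(10/9)) = -(-61 - 1180/3 + 7970/9) = -1*3881/9 = -3881/9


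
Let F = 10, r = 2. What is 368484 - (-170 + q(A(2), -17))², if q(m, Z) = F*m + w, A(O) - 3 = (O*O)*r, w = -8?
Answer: 363860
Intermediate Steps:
A(O) = 3 + 2*O² (A(O) = 3 + (O*O)*2 = 3 + O²*2 = 3 + 2*O²)
q(m, Z) = -8 + 10*m (q(m, Z) = 10*m - 8 = -8 + 10*m)
368484 - (-170 + q(A(2), -17))² = 368484 - (-170 + (-8 + 10*(3 + 2*2²)))² = 368484 - (-170 + (-8 + 10*(3 + 2*4)))² = 368484 - (-170 + (-8 + 10*(3 + 8)))² = 368484 - (-170 + (-8 + 10*11))² = 368484 - (-170 + (-8 + 110))² = 368484 - (-170 + 102)² = 368484 - 1*(-68)² = 368484 - 1*4624 = 368484 - 4624 = 363860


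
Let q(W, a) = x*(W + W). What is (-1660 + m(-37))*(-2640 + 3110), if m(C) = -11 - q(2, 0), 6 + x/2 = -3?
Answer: -751530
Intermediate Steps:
x = -18 (x = -12 + 2*(-3) = -12 - 6 = -18)
q(W, a) = -36*W (q(W, a) = -18*(W + W) = -36*W)
m(C) = 61 (m(C) = -11 - (-36)*2 = -11 - 1*(-72) = -11 + 72 = 61)
(-1660 + m(-37))*(-2640 + 3110) = (-1660 + 61)*(-2640 + 3110) = -1599*470 = -751530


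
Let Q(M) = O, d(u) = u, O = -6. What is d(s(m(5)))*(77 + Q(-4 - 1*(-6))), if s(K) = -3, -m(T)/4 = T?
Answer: -213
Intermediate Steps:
m(T) = -4*T
Q(M) = -6
d(s(m(5)))*(77 + Q(-4 - 1*(-6))) = -3*(77 - 6) = -3*71 = -213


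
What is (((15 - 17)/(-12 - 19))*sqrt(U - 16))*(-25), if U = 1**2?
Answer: -50*I*sqrt(15)/31 ≈ -6.2467*I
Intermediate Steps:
U = 1
(((15 - 17)/(-12 - 19))*sqrt(U - 16))*(-25) = (((15 - 17)/(-12 - 19))*sqrt(1 - 16))*(-25) = ((-2/(-31))*sqrt(-15))*(-25) = ((-2*(-1/31))*(I*sqrt(15)))*(-25) = (2*(I*sqrt(15))/31)*(-25) = (2*I*sqrt(15)/31)*(-25) = -50*I*sqrt(15)/31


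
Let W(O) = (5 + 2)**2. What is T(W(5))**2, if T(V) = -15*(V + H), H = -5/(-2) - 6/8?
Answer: 9272025/16 ≈ 5.7950e+5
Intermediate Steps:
W(O) = 49 (W(O) = 7**2 = 49)
H = 7/4 (H = -5*(-1/2) - 6*1/8 = 5/2 - 3/4 = 7/4 ≈ 1.7500)
T(V) = -105/4 - 15*V (T(V) = -15*(V + 7/4) = -15*(7/4 + V) = -105/4 - 15*V)
T(W(5))**2 = (-105/4 - 15*49)**2 = (-105/4 - 735)**2 = (-3045/4)**2 = 9272025/16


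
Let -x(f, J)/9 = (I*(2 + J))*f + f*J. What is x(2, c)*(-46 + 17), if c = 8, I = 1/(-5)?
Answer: 3132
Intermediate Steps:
I = -1/5 ≈ -0.20000
x(f, J) = -9*J*f - 9*f*(-2/5 - J/5) (x(f, J) = -9*((-(2 + J)/5)*f + f*J) = -9*((-2/5 - J/5)*f + J*f) = -9*(f*(-2/5 - J/5) + J*f) = -9*(J*f + f*(-2/5 - J/5)) = -9*J*f - 9*f*(-2/5 - J/5))
x(2, c)*(-46 + 17) = ((18/5)*2*(1 - 2*8))*(-46 + 17) = ((18/5)*2*(1 - 16))*(-29) = ((18/5)*2*(-15))*(-29) = -108*(-29) = 3132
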